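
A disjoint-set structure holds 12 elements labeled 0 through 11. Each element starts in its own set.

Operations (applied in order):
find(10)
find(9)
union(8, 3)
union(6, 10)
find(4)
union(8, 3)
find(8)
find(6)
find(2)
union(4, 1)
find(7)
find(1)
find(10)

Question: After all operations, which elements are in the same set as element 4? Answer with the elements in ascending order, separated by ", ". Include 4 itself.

Answer: 1, 4

Derivation:
Step 1: find(10) -> no change; set of 10 is {10}
Step 2: find(9) -> no change; set of 9 is {9}
Step 3: union(8, 3) -> merged; set of 8 now {3, 8}
Step 4: union(6, 10) -> merged; set of 6 now {6, 10}
Step 5: find(4) -> no change; set of 4 is {4}
Step 6: union(8, 3) -> already same set; set of 8 now {3, 8}
Step 7: find(8) -> no change; set of 8 is {3, 8}
Step 8: find(6) -> no change; set of 6 is {6, 10}
Step 9: find(2) -> no change; set of 2 is {2}
Step 10: union(4, 1) -> merged; set of 4 now {1, 4}
Step 11: find(7) -> no change; set of 7 is {7}
Step 12: find(1) -> no change; set of 1 is {1, 4}
Step 13: find(10) -> no change; set of 10 is {6, 10}
Component of 4: {1, 4}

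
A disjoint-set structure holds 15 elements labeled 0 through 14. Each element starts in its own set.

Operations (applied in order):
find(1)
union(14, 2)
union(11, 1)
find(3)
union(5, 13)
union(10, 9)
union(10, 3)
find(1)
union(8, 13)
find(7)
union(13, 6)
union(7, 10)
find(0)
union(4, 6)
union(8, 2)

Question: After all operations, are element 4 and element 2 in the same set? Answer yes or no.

Answer: yes

Derivation:
Step 1: find(1) -> no change; set of 1 is {1}
Step 2: union(14, 2) -> merged; set of 14 now {2, 14}
Step 3: union(11, 1) -> merged; set of 11 now {1, 11}
Step 4: find(3) -> no change; set of 3 is {3}
Step 5: union(5, 13) -> merged; set of 5 now {5, 13}
Step 6: union(10, 9) -> merged; set of 10 now {9, 10}
Step 7: union(10, 3) -> merged; set of 10 now {3, 9, 10}
Step 8: find(1) -> no change; set of 1 is {1, 11}
Step 9: union(8, 13) -> merged; set of 8 now {5, 8, 13}
Step 10: find(7) -> no change; set of 7 is {7}
Step 11: union(13, 6) -> merged; set of 13 now {5, 6, 8, 13}
Step 12: union(7, 10) -> merged; set of 7 now {3, 7, 9, 10}
Step 13: find(0) -> no change; set of 0 is {0}
Step 14: union(4, 6) -> merged; set of 4 now {4, 5, 6, 8, 13}
Step 15: union(8, 2) -> merged; set of 8 now {2, 4, 5, 6, 8, 13, 14}
Set of 4: {2, 4, 5, 6, 8, 13, 14}; 2 is a member.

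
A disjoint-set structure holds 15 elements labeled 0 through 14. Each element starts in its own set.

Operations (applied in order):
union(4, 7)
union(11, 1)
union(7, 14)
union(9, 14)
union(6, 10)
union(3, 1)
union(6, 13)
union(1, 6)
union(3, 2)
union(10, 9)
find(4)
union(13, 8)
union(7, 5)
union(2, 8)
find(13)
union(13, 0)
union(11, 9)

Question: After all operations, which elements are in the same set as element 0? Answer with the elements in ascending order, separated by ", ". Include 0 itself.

Step 1: union(4, 7) -> merged; set of 4 now {4, 7}
Step 2: union(11, 1) -> merged; set of 11 now {1, 11}
Step 3: union(7, 14) -> merged; set of 7 now {4, 7, 14}
Step 4: union(9, 14) -> merged; set of 9 now {4, 7, 9, 14}
Step 5: union(6, 10) -> merged; set of 6 now {6, 10}
Step 6: union(3, 1) -> merged; set of 3 now {1, 3, 11}
Step 7: union(6, 13) -> merged; set of 6 now {6, 10, 13}
Step 8: union(1, 6) -> merged; set of 1 now {1, 3, 6, 10, 11, 13}
Step 9: union(3, 2) -> merged; set of 3 now {1, 2, 3, 6, 10, 11, 13}
Step 10: union(10, 9) -> merged; set of 10 now {1, 2, 3, 4, 6, 7, 9, 10, 11, 13, 14}
Step 11: find(4) -> no change; set of 4 is {1, 2, 3, 4, 6, 7, 9, 10, 11, 13, 14}
Step 12: union(13, 8) -> merged; set of 13 now {1, 2, 3, 4, 6, 7, 8, 9, 10, 11, 13, 14}
Step 13: union(7, 5) -> merged; set of 7 now {1, 2, 3, 4, 5, 6, 7, 8, 9, 10, 11, 13, 14}
Step 14: union(2, 8) -> already same set; set of 2 now {1, 2, 3, 4, 5, 6, 7, 8, 9, 10, 11, 13, 14}
Step 15: find(13) -> no change; set of 13 is {1, 2, 3, 4, 5, 6, 7, 8, 9, 10, 11, 13, 14}
Step 16: union(13, 0) -> merged; set of 13 now {0, 1, 2, 3, 4, 5, 6, 7, 8, 9, 10, 11, 13, 14}
Step 17: union(11, 9) -> already same set; set of 11 now {0, 1, 2, 3, 4, 5, 6, 7, 8, 9, 10, 11, 13, 14}
Component of 0: {0, 1, 2, 3, 4, 5, 6, 7, 8, 9, 10, 11, 13, 14}

Answer: 0, 1, 2, 3, 4, 5, 6, 7, 8, 9, 10, 11, 13, 14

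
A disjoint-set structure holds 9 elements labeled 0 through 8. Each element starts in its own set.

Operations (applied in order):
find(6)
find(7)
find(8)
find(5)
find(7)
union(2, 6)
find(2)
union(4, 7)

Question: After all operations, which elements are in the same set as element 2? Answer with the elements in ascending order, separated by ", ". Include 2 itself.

Step 1: find(6) -> no change; set of 6 is {6}
Step 2: find(7) -> no change; set of 7 is {7}
Step 3: find(8) -> no change; set of 8 is {8}
Step 4: find(5) -> no change; set of 5 is {5}
Step 5: find(7) -> no change; set of 7 is {7}
Step 6: union(2, 6) -> merged; set of 2 now {2, 6}
Step 7: find(2) -> no change; set of 2 is {2, 6}
Step 8: union(4, 7) -> merged; set of 4 now {4, 7}
Component of 2: {2, 6}

Answer: 2, 6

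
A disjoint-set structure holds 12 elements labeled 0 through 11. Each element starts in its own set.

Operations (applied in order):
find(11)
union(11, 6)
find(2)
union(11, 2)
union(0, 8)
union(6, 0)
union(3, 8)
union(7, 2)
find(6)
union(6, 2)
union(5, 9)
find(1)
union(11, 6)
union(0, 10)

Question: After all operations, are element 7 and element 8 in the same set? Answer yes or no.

Answer: yes

Derivation:
Step 1: find(11) -> no change; set of 11 is {11}
Step 2: union(11, 6) -> merged; set of 11 now {6, 11}
Step 3: find(2) -> no change; set of 2 is {2}
Step 4: union(11, 2) -> merged; set of 11 now {2, 6, 11}
Step 5: union(0, 8) -> merged; set of 0 now {0, 8}
Step 6: union(6, 0) -> merged; set of 6 now {0, 2, 6, 8, 11}
Step 7: union(3, 8) -> merged; set of 3 now {0, 2, 3, 6, 8, 11}
Step 8: union(7, 2) -> merged; set of 7 now {0, 2, 3, 6, 7, 8, 11}
Step 9: find(6) -> no change; set of 6 is {0, 2, 3, 6, 7, 8, 11}
Step 10: union(6, 2) -> already same set; set of 6 now {0, 2, 3, 6, 7, 8, 11}
Step 11: union(5, 9) -> merged; set of 5 now {5, 9}
Step 12: find(1) -> no change; set of 1 is {1}
Step 13: union(11, 6) -> already same set; set of 11 now {0, 2, 3, 6, 7, 8, 11}
Step 14: union(0, 10) -> merged; set of 0 now {0, 2, 3, 6, 7, 8, 10, 11}
Set of 7: {0, 2, 3, 6, 7, 8, 10, 11}; 8 is a member.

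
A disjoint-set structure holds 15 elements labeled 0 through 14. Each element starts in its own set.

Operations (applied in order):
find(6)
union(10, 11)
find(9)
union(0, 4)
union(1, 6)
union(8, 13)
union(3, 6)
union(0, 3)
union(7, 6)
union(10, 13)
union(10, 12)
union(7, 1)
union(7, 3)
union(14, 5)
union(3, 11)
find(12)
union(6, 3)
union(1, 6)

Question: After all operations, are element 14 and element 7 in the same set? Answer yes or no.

Step 1: find(6) -> no change; set of 6 is {6}
Step 2: union(10, 11) -> merged; set of 10 now {10, 11}
Step 3: find(9) -> no change; set of 9 is {9}
Step 4: union(0, 4) -> merged; set of 0 now {0, 4}
Step 5: union(1, 6) -> merged; set of 1 now {1, 6}
Step 6: union(8, 13) -> merged; set of 8 now {8, 13}
Step 7: union(3, 6) -> merged; set of 3 now {1, 3, 6}
Step 8: union(0, 3) -> merged; set of 0 now {0, 1, 3, 4, 6}
Step 9: union(7, 6) -> merged; set of 7 now {0, 1, 3, 4, 6, 7}
Step 10: union(10, 13) -> merged; set of 10 now {8, 10, 11, 13}
Step 11: union(10, 12) -> merged; set of 10 now {8, 10, 11, 12, 13}
Step 12: union(7, 1) -> already same set; set of 7 now {0, 1, 3, 4, 6, 7}
Step 13: union(7, 3) -> already same set; set of 7 now {0, 1, 3, 4, 6, 7}
Step 14: union(14, 5) -> merged; set of 14 now {5, 14}
Step 15: union(3, 11) -> merged; set of 3 now {0, 1, 3, 4, 6, 7, 8, 10, 11, 12, 13}
Step 16: find(12) -> no change; set of 12 is {0, 1, 3, 4, 6, 7, 8, 10, 11, 12, 13}
Step 17: union(6, 3) -> already same set; set of 6 now {0, 1, 3, 4, 6, 7, 8, 10, 11, 12, 13}
Step 18: union(1, 6) -> already same set; set of 1 now {0, 1, 3, 4, 6, 7, 8, 10, 11, 12, 13}
Set of 14: {5, 14}; 7 is not a member.

Answer: no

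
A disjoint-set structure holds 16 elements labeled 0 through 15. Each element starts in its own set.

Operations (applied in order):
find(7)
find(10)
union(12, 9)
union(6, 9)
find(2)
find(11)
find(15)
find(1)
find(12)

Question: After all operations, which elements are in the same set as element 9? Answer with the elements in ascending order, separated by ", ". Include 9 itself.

Step 1: find(7) -> no change; set of 7 is {7}
Step 2: find(10) -> no change; set of 10 is {10}
Step 3: union(12, 9) -> merged; set of 12 now {9, 12}
Step 4: union(6, 9) -> merged; set of 6 now {6, 9, 12}
Step 5: find(2) -> no change; set of 2 is {2}
Step 6: find(11) -> no change; set of 11 is {11}
Step 7: find(15) -> no change; set of 15 is {15}
Step 8: find(1) -> no change; set of 1 is {1}
Step 9: find(12) -> no change; set of 12 is {6, 9, 12}
Component of 9: {6, 9, 12}

Answer: 6, 9, 12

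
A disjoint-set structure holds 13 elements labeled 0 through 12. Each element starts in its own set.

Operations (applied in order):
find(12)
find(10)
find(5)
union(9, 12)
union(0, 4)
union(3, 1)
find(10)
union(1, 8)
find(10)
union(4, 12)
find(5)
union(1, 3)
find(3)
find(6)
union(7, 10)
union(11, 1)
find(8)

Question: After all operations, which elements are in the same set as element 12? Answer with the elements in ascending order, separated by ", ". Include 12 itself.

Answer: 0, 4, 9, 12

Derivation:
Step 1: find(12) -> no change; set of 12 is {12}
Step 2: find(10) -> no change; set of 10 is {10}
Step 3: find(5) -> no change; set of 5 is {5}
Step 4: union(9, 12) -> merged; set of 9 now {9, 12}
Step 5: union(0, 4) -> merged; set of 0 now {0, 4}
Step 6: union(3, 1) -> merged; set of 3 now {1, 3}
Step 7: find(10) -> no change; set of 10 is {10}
Step 8: union(1, 8) -> merged; set of 1 now {1, 3, 8}
Step 9: find(10) -> no change; set of 10 is {10}
Step 10: union(4, 12) -> merged; set of 4 now {0, 4, 9, 12}
Step 11: find(5) -> no change; set of 5 is {5}
Step 12: union(1, 3) -> already same set; set of 1 now {1, 3, 8}
Step 13: find(3) -> no change; set of 3 is {1, 3, 8}
Step 14: find(6) -> no change; set of 6 is {6}
Step 15: union(7, 10) -> merged; set of 7 now {7, 10}
Step 16: union(11, 1) -> merged; set of 11 now {1, 3, 8, 11}
Step 17: find(8) -> no change; set of 8 is {1, 3, 8, 11}
Component of 12: {0, 4, 9, 12}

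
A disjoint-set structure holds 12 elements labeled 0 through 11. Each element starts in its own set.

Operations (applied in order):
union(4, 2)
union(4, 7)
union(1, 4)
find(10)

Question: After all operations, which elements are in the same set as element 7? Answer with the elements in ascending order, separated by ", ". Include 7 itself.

Answer: 1, 2, 4, 7

Derivation:
Step 1: union(4, 2) -> merged; set of 4 now {2, 4}
Step 2: union(4, 7) -> merged; set of 4 now {2, 4, 7}
Step 3: union(1, 4) -> merged; set of 1 now {1, 2, 4, 7}
Step 4: find(10) -> no change; set of 10 is {10}
Component of 7: {1, 2, 4, 7}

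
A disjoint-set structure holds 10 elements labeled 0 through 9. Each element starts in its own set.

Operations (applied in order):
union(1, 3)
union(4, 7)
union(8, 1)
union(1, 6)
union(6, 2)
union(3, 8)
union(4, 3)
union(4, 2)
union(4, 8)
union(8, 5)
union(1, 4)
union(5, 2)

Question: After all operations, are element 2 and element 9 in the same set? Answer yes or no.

Answer: no

Derivation:
Step 1: union(1, 3) -> merged; set of 1 now {1, 3}
Step 2: union(4, 7) -> merged; set of 4 now {4, 7}
Step 3: union(8, 1) -> merged; set of 8 now {1, 3, 8}
Step 4: union(1, 6) -> merged; set of 1 now {1, 3, 6, 8}
Step 5: union(6, 2) -> merged; set of 6 now {1, 2, 3, 6, 8}
Step 6: union(3, 8) -> already same set; set of 3 now {1, 2, 3, 6, 8}
Step 7: union(4, 3) -> merged; set of 4 now {1, 2, 3, 4, 6, 7, 8}
Step 8: union(4, 2) -> already same set; set of 4 now {1, 2, 3, 4, 6, 7, 8}
Step 9: union(4, 8) -> already same set; set of 4 now {1, 2, 3, 4, 6, 7, 8}
Step 10: union(8, 5) -> merged; set of 8 now {1, 2, 3, 4, 5, 6, 7, 8}
Step 11: union(1, 4) -> already same set; set of 1 now {1, 2, 3, 4, 5, 6, 7, 8}
Step 12: union(5, 2) -> already same set; set of 5 now {1, 2, 3, 4, 5, 6, 7, 8}
Set of 2: {1, 2, 3, 4, 5, 6, 7, 8}; 9 is not a member.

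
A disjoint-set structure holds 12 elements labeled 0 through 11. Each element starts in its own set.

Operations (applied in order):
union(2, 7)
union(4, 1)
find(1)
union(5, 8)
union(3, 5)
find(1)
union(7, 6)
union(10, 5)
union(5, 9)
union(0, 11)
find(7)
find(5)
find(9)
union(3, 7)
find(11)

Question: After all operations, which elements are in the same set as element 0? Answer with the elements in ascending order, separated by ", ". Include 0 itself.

Step 1: union(2, 7) -> merged; set of 2 now {2, 7}
Step 2: union(4, 1) -> merged; set of 4 now {1, 4}
Step 3: find(1) -> no change; set of 1 is {1, 4}
Step 4: union(5, 8) -> merged; set of 5 now {5, 8}
Step 5: union(3, 5) -> merged; set of 3 now {3, 5, 8}
Step 6: find(1) -> no change; set of 1 is {1, 4}
Step 7: union(7, 6) -> merged; set of 7 now {2, 6, 7}
Step 8: union(10, 5) -> merged; set of 10 now {3, 5, 8, 10}
Step 9: union(5, 9) -> merged; set of 5 now {3, 5, 8, 9, 10}
Step 10: union(0, 11) -> merged; set of 0 now {0, 11}
Step 11: find(7) -> no change; set of 7 is {2, 6, 7}
Step 12: find(5) -> no change; set of 5 is {3, 5, 8, 9, 10}
Step 13: find(9) -> no change; set of 9 is {3, 5, 8, 9, 10}
Step 14: union(3, 7) -> merged; set of 3 now {2, 3, 5, 6, 7, 8, 9, 10}
Step 15: find(11) -> no change; set of 11 is {0, 11}
Component of 0: {0, 11}

Answer: 0, 11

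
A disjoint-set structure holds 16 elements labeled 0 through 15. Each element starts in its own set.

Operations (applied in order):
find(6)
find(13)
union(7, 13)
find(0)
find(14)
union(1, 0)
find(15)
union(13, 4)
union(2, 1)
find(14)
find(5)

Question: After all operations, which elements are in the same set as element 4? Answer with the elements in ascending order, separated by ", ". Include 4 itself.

Step 1: find(6) -> no change; set of 6 is {6}
Step 2: find(13) -> no change; set of 13 is {13}
Step 3: union(7, 13) -> merged; set of 7 now {7, 13}
Step 4: find(0) -> no change; set of 0 is {0}
Step 5: find(14) -> no change; set of 14 is {14}
Step 6: union(1, 0) -> merged; set of 1 now {0, 1}
Step 7: find(15) -> no change; set of 15 is {15}
Step 8: union(13, 4) -> merged; set of 13 now {4, 7, 13}
Step 9: union(2, 1) -> merged; set of 2 now {0, 1, 2}
Step 10: find(14) -> no change; set of 14 is {14}
Step 11: find(5) -> no change; set of 5 is {5}
Component of 4: {4, 7, 13}

Answer: 4, 7, 13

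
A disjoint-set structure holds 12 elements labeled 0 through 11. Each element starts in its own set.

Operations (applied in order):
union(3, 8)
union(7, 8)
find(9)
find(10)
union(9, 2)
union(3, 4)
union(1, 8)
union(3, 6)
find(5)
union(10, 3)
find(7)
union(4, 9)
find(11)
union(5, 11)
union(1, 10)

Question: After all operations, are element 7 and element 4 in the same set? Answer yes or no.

Answer: yes

Derivation:
Step 1: union(3, 8) -> merged; set of 3 now {3, 8}
Step 2: union(7, 8) -> merged; set of 7 now {3, 7, 8}
Step 3: find(9) -> no change; set of 9 is {9}
Step 4: find(10) -> no change; set of 10 is {10}
Step 5: union(9, 2) -> merged; set of 9 now {2, 9}
Step 6: union(3, 4) -> merged; set of 3 now {3, 4, 7, 8}
Step 7: union(1, 8) -> merged; set of 1 now {1, 3, 4, 7, 8}
Step 8: union(3, 6) -> merged; set of 3 now {1, 3, 4, 6, 7, 8}
Step 9: find(5) -> no change; set of 5 is {5}
Step 10: union(10, 3) -> merged; set of 10 now {1, 3, 4, 6, 7, 8, 10}
Step 11: find(7) -> no change; set of 7 is {1, 3, 4, 6, 7, 8, 10}
Step 12: union(4, 9) -> merged; set of 4 now {1, 2, 3, 4, 6, 7, 8, 9, 10}
Step 13: find(11) -> no change; set of 11 is {11}
Step 14: union(5, 11) -> merged; set of 5 now {5, 11}
Step 15: union(1, 10) -> already same set; set of 1 now {1, 2, 3, 4, 6, 7, 8, 9, 10}
Set of 7: {1, 2, 3, 4, 6, 7, 8, 9, 10}; 4 is a member.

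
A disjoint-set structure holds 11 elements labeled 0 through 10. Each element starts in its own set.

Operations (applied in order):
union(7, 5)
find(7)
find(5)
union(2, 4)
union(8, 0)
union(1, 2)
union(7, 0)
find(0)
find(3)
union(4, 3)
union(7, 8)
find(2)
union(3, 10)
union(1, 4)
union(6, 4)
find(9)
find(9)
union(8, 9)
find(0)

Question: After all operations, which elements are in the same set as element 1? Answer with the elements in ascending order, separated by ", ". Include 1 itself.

Answer: 1, 2, 3, 4, 6, 10

Derivation:
Step 1: union(7, 5) -> merged; set of 7 now {5, 7}
Step 2: find(7) -> no change; set of 7 is {5, 7}
Step 3: find(5) -> no change; set of 5 is {5, 7}
Step 4: union(2, 4) -> merged; set of 2 now {2, 4}
Step 5: union(8, 0) -> merged; set of 8 now {0, 8}
Step 6: union(1, 2) -> merged; set of 1 now {1, 2, 4}
Step 7: union(7, 0) -> merged; set of 7 now {0, 5, 7, 8}
Step 8: find(0) -> no change; set of 0 is {0, 5, 7, 8}
Step 9: find(3) -> no change; set of 3 is {3}
Step 10: union(4, 3) -> merged; set of 4 now {1, 2, 3, 4}
Step 11: union(7, 8) -> already same set; set of 7 now {0, 5, 7, 8}
Step 12: find(2) -> no change; set of 2 is {1, 2, 3, 4}
Step 13: union(3, 10) -> merged; set of 3 now {1, 2, 3, 4, 10}
Step 14: union(1, 4) -> already same set; set of 1 now {1, 2, 3, 4, 10}
Step 15: union(6, 4) -> merged; set of 6 now {1, 2, 3, 4, 6, 10}
Step 16: find(9) -> no change; set of 9 is {9}
Step 17: find(9) -> no change; set of 9 is {9}
Step 18: union(8, 9) -> merged; set of 8 now {0, 5, 7, 8, 9}
Step 19: find(0) -> no change; set of 0 is {0, 5, 7, 8, 9}
Component of 1: {1, 2, 3, 4, 6, 10}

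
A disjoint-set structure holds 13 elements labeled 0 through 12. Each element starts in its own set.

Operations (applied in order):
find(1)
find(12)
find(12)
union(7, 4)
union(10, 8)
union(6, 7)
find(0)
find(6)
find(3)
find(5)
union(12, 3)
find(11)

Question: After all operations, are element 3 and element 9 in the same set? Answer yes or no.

Answer: no

Derivation:
Step 1: find(1) -> no change; set of 1 is {1}
Step 2: find(12) -> no change; set of 12 is {12}
Step 3: find(12) -> no change; set of 12 is {12}
Step 4: union(7, 4) -> merged; set of 7 now {4, 7}
Step 5: union(10, 8) -> merged; set of 10 now {8, 10}
Step 6: union(6, 7) -> merged; set of 6 now {4, 6, 7}
Step 7: find(0) -> no change; set of 0 is {0}
Step 8: find(6) -> no change; set of 6 is {4, 6, 7}
Step 9: find(3) -> no change; set of 3 is {3}
Step 10: find(5) -> no change; set of 5 is {5}
Step 11: union(12, 3) -> merged; set of 12 now {3, 12}
Step 12: find(11) -> no change; set of 11 is {11}
Set of 3: {3, 12}; 9 is not a member.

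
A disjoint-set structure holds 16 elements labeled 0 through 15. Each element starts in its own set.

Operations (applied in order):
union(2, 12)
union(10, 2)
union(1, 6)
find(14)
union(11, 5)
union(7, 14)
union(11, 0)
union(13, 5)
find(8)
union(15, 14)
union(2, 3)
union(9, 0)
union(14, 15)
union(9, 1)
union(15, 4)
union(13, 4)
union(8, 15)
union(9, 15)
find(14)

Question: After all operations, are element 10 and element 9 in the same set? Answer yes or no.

Answer: no

Derivation:
Step 1: union(2, 12) -> merged; set of 2 now {2, 12}
Step 2: union(10, 2) -> merged; set of 10 now {2, 10, 12}
Step 3: union(1, 6) -> merged; set of 1 now {1, 6}
Step 4: find(14) -> no change; set of 14 is {14}
Step 5: union(11, 5) -> merged; set of 11 now {5, 11}
Step 6: union(7, 14) -> merged; set of 7 now {7, 14}
Step 7: union(11, 0) -> merged; set of 11 now {0, 5, 11}
Step 8: union(13, 5) -> merged; set of 13 now {0, 5, 11, 13}
Step 9: find(8) -> no change; set of 8 is {8}
Step 10: union(15, 14) -> merged; set of 15 now {7, 14, 15}
Step 11: union(2, 3) -> merged; set of 2 now {2, 3, 10, 12}
Step 12: union(9, 0) -> merged; set of 9 now {0, 5, 9, 11, 13}
Step 13: union(14, 15) -> already same set; set of 14 now {7, 14, 15}
Step 14: union(9, 1) -> merged; set of 9 now {0, 1, 5, 6, 9, 11, 13}
Step 15: union(15, 4) -> merged; set of 15 now {4, 7, 14, 15}
Step 16: union(13, 4) -> merged; set of 13 now {0, 1, 4, 5, 6, 7, 9, 11, 13, 14, 15}
Step 17: union(8, 15) -> merged; set of 8 now {0, 1, 4, 5, 6, 7, 8, 9, 11, 13, 14, 15}
Step 18: union(9, 15) -> already same set; set of 9 now {0, 1, 4, 5, 6, 7, 8, 9, 11, 13, 14, 15}
Step 19: find(14) -> no change; set of 14 is {0, 1, 4, 5, 6, 7, 8, 9, 11, 13, 14, 15}
Set of 10: {2, 3, 10, 12}; 9 is not a member.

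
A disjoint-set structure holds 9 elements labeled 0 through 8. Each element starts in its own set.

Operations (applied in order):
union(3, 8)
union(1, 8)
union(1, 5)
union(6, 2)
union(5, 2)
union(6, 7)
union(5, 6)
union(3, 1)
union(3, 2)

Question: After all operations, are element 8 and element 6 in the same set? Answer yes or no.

Answer: yes

Derivation:
Step 1: union(3, 8) -> merged; set of 3 now {3, 8}
Step 2: union(1, 8) -> merged; set of 1 now {1, 3, 8}
Step 3: union(1, 5) -> merged; set of 1 now {1, 3, 5, 8}
Step 4: union(6, 2) -> merged; set of 6 now {2, 6}
Step 5: union(5, 2) -> merged; set of 5 now {1, 2, 3, 5, 6, 8}
Step 6: union(6, 7) -> merged; set of 6 now {1, 2, 3, 5, 6, 7, 8}
Step 7: union(5, 6) -> already same set; set of 5 now {1, 2, 3, 5, 6, 7, 8}
Step 8: union(3, 1) -> already same set; set of 3 now {1, 2, 3, 5, 6, 7, 8}
Step 9: union(3, 2) -> already same set; set of 3 now {1, 2, 3, 5, 6, 7, 8}
Set of 8: {1, 2, 3, 5, 6, 7, 8}; 6 is a member.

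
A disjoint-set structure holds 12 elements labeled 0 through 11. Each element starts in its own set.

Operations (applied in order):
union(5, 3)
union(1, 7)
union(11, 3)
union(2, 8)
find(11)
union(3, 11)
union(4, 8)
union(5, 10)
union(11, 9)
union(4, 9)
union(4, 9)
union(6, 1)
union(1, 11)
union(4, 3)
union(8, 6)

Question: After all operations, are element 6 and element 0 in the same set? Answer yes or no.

Step 1: union(5, 3) -> merged; set of 5 now {3, 5}
Step 2: union(1, 7) -> merged; set of 1 now {1, 7}
Step 3: union(11, 3) -> merged; set of 11 now {3, 5, 11}
Step 4: union(2, 8) -> merged; set of 2 now {2, 8}
Step 5: find(11) -> no change; set of 11 is {3, 5, 11}
Step 6: union(3, 11) -> already same set; set of 3 now {3, 5, 11}
Step 7: union(4, 8) -> merged; set of 4 now {2, 4, 8}
Step 8: union(5, 10) -> merged; set of 5 now {3, 5, 10, 11}
Step 9: union(11, 9) -> merged; set of 11 now {3, 5, 9, 10, 11}
Step 10: union(4, 9) -> merged; set of 4 now {2, 3, 4, 5, 8, 9, 10, 11}
Step 11: union(4, 9) -> already same set; set of 4 now {2, 3, 4, 5, 8, 9, 10, 11}
Step 12: union(6, 1) -> merged; set of 6 now {1, 6, 7}
Step 13: union(1, 11) -> merged; set of 1 now {1, 2, 3, 4, 5, 6, 7, 8, 9, 10, 11}
Step 14: union(4, 3) -> already same set; set of 4 now {1, 2, 3, 4, 5, 6, 7, 8, 9, 10, 11}
Step 15: union(8, 6) -> already same set; set of 8 now {1, 2, 3, 4, 5, 6, 7, 8, 9, 10, 11}
Set of 6: {1, 2, 3, 4, 5, 6, 7, 8, 9, 10, 11}; 0 is not a member.

Answer: no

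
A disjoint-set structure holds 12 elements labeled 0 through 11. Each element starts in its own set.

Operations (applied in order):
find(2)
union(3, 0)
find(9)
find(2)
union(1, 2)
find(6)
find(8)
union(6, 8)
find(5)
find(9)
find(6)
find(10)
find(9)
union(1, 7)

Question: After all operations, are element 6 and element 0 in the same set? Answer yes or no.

Answer: no

Derivation:
Step 1: find(2) -> no change; set of 2 is {2}
Step 2: union(3, 0) -> merged; set of 3 now {0, 3}
Step 3: find(9) -> no change; set of 9 is {9}
Step 4: find(2) -> no change; set of 2 is {2}
Step 5: union(1, 2) -> merged; set of 1 now {1, 2}
Step 6: find(6) -> no change; set of 6 is {6}
Step 7: find(8) -> no change; set of 8 is {8}
Step 8: union(6, 8) -> merged; set of 6 now {6, 8}
Step 9: find(5) -> no change; set of 5 is {5}
Step 10: find(9) -> no change; set of 9 is {9}
Step 11: find(6) -> no change; set of 6 is {6, 8}
Step 12: find(10) -> no change; set of 10 is {10}
Step 13: find(9) -> no change; set of 9 is {9}
Step 14: union(1, 7) -> merged; set of 1 now {1, 2, 7}
Set of 6: {6, 8}; 0 is not a member.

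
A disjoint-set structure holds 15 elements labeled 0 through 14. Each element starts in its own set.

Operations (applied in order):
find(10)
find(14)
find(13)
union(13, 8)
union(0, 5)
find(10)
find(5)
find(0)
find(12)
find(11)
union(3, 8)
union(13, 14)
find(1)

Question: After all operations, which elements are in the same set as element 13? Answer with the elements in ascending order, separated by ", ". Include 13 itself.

Step 1: find(10) -> no change; set of 10 is {10}
Step 2: find(14) -> no change; set of 14 is {14}
Step 3: find(13) -> no change; set of 13 is {13}
Step 4: union(13, 8) -> merged; set of 13 now {8, 13}
Step 5: union(0, 5) -> merged; set of 0 now {0, 5}
Step 6: find(10) -> no change; set of 10 is {10}
Step 7: find(5) -> no change; set of 5 is {0, 5}
Step 8: find(0) -> no change; set of 0 is {0, 5}
Step 9: find(12) -> no change; set of 12 is {12}
Step 10: find(11) -> no change; set of 11 is {11}
Step 11: union(3, 8) -> merged; set of 3 now {3, 8, 13}
Step 12: union(13, 14) -> merged; set of 13 now {3, 8, 13, 14}
Step 13: find(1) -> no change; set of 1 is {1}
Component of 13: {3, 8, 13, 14}

Answer: 3, 8, 13, 14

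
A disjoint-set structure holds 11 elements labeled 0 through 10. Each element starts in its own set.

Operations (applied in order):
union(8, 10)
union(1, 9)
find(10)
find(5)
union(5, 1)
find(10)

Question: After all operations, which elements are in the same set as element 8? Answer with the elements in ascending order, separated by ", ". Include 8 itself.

Step 1: union(8, 10) -> merged; set of 8 now {8, 10}
Step 2: union(1, 9) -> merged; set of 1 now {1, 9}
Step 3: find(10) -> no change; set of 10 is {8, 10}
Step 4: find(5) -> no change; set of 5 is {5}
Step 5: union(5, 1) -> merged; set of 5 now {1, 5, 9}
Step 6: find(10) -> no change; set of 10 is {8, 10}
Component of 8: {8, 10}

Answer: 8, 10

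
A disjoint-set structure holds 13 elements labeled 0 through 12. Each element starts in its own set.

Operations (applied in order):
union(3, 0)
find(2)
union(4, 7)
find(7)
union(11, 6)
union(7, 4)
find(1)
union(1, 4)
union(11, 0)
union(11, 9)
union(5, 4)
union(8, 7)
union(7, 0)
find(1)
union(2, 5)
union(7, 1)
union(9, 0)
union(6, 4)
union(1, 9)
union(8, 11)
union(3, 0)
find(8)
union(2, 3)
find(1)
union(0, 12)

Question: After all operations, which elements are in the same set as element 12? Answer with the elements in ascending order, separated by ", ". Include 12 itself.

Answer: 0, 1, 2, 3, 4, 5, 6, 7, 8, 9, 11, 12

Derivation:
Step 1: union(3, 0) -> merged; set of 3 now {0, 3}
Step 2: find(2) -> no change; set of 2 is {2}
Step 3: union(4, 7) -> merged; set of 4 now {4, 7}
Step 4: find(7) -> no change; set of 7 is {4, 7}
Step 5: union(11, 6) -> merged; set of 11 now {6, 11}
Step 6: union(7, 4) -> already same set; set of 7 now {4, 7}
Step 7: find(1) -> no change; set of 1 is {1}
Step 8: union(1, 4) -> merged; set of 1 now {1, 4, 7}
Step 9: union(11, 0) -> merged; set of 11 now {0, 3, 6, 11}
Step 10: union(11, 9) -> merged; set of 11 now {0, 3, 6, 9, 11}
Step 11: union(5, 4) -> merged; set of 5 now {1, 4, 5, 7}
Step 12: union(8, 7) -> merged; set of 8 now {1, 4, 5, 7, 8}
Step 13: union(7, 0) -> merged; set of 7 now {0, 1, 3, 4, 5, 6, 7, 8, 9, 11}
Step 14: find(1) -> no change; set of 1 is {0, 1, 3, 4, 5, 6, 7, 8, 9, 11}
Step 15: union(2, 5) -> merged; set of 2 now {0, 1, 2, 3, 4, 5, 6, 7, 8, 9, 11}
Step 16: union(7, 1) -> already same set; set of 7 now {0, 1, 2, 3, 4, 5, 6, 7, 8, 9, 11}
Step 17: union(9, 0) -> already same set; set of 9 now {0, 1, 2, 3, 4, 5, 6, 7, 8, 9, 11}
Step 18: union(6, 4) -> already same set; set of 6 now {0, 1, 2, 3, 4, 5, 6, 7, 8, 9, 11}
Step 19: union(1, 9) -> already same set; set of 1 now {0, 1, 2, 3, 4, 5, 6, 7, 8, 9, 11}
Step 20: union(8, 11) -> already same set; set of 8 now {0, 1, 2, 3, 4, 5, 6, 7, 8, 9, 11}
Step 21: union(3, 0) -> already same set; set of 3 now {0, 1, 2, 3, 4, 5, 6, 7, 8, 9, 11}
Step 22: find(8) -> no change; set of 8 is {0, 1, 2, 3, 4, 5, 6, 7, 8, 9, 11}
Step 23: union(2, 3) -> already same set; set of 2 now {0, 1, 2, 3, 4, 5, 6, 7, 8, 9, 11}
Step 24: find(1) -> no change; set of 1 is {0, 1, 2, 3, 4, 5, 6, 7, 8, 9, 11}
Step 25: union(0, 12) -> merged; set of 0 now {0, 1, 2, 3, 4, 5, 6, 7, 8, 9, 11, 12}
Component of 12: {0, 1, 2, 3, 4, 5, 6, 7, 8, 9, 11, 12}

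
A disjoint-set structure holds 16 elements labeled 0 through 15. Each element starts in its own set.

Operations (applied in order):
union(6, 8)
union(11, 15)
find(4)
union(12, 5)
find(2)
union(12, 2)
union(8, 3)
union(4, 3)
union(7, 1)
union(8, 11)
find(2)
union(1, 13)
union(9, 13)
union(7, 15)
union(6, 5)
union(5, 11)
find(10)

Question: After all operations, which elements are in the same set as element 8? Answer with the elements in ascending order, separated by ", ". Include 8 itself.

Step 1: union(6, 8) -> merged; set of 6 now {6, 8}
Step 2: union(11, 15) -> merged; set of 11 now {11, 15}
Step 3: find(4) -> no change; set of 4 is {4}
Step 4: union(12, 5) -> merged; set of 12 now {5, 12}
Step 5: find(2) -> no change; set of 2 is {2}
Step 6: union(12, 2) -> merged; set of 12 now {2, 5, 12}
Step 7: union(8, 3) -> merged; set of 8 now {3, 6, 8}
Step 8: union(4, 3) -> merged; set of 4 now {3, 4, 6, 8}
Step 9: union(7, 1) -> merged; set of 7 now {1, 7}
Step 10: union(8, 11) -> merged; set of 8 now {3, 4, 6, 8, 11, 15}
Step 11: find(2) -> no change; set of 2 is {2, 5, 12}
Step 12: union(1, 13) -> merged; set of 1 now {1, 7, 13}
Step 13: union(9, 13) -> merged; set of 9 now {1, 7, 9, 13}
Step 14: union(7, 15) -> merged; set of 7 now {1, 3, 4, 6, 7, 8, 9, 11, 13, 15}
Step 15: union(6, 5) -> merged; set of 6 now {1, 2, 3, 4, 5, 6, 7, 8, 9, 11, 12, 13, 15}
Step 16: union(5, 11) -> already same set; set of 5 now {1, 2, 3, 4, 5, 6, 7, 8, 9, 11, 12, 13, 15}
Step 17: find(10) -> no change; set of 10 is {10}
Component of 8: {1, 2, 3, 4, 5, 6, 7, 8, 9, 11, 12, 13, 15}

Answer: 1, 2, 3, 4, 5, 6, 7, 8, 9, 11, 12, 13, 15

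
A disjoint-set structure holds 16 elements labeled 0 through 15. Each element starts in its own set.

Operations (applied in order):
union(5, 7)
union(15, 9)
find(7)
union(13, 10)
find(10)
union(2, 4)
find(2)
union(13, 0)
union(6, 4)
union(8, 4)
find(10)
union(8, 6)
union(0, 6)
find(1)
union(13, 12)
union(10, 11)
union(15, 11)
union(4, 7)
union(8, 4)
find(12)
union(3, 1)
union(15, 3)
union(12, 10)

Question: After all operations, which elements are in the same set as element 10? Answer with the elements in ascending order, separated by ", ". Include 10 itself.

Answer: 0, 1, 2, 3, 4, 5, 6, 7, 8, 9, 10, 11, 12, 13, 15

Derivation:
Step 1: union(5, 7) -> merged; set of 5 now {5, 7}
Step 2: union(15, 9) -> merged; set of 15 now {9, 15}
Step 3: find(7) -> no change; set of 7 is {5, 7}
Step 4: union(13, 10) -> merged; set of 13 now {10, 13}
Step 5: find(10) -> no change; set of 10 is {10, 13}
Step 6: union(2, 4) -> merged; set of 2 now {2, 4}
Step 7: find(2) -> no change; set of 2 is {2, 4}
Step 8: union(13, 0) -> merged; set of 13 now {0, 10, 13}
Step 9: union(6, 4) -> merged; set of 6 now {2, 4, 6}
Step 10: union(8, 4) -> merged; set of 8 now {2, 4, 6, 8}
Step 11: find(10) -> no change; set of 10 is {0, 10, 13}
Step 12: union(8, 6) -> already same set; set of 8 now {2, 4, 6, 8}
Step 13: union(0, 6) -> merged; set of 0 now {0, 2, 4, 6, 8, 10, 13}
Step 14: find(1) -> no change; set of 1 is {1}
Step 15: union(13, 12) -> merged; set of 13 now {0, 2, 4, 6, 8, 10, 12, 13}
Step 16: union(10, 11) -> merged; set of 10 now {0, 2, 4, 6, 8, 10, 11, 12, 13}
Step 17: union(15, 11) -> merged; set of 15 now {0, 2, 4, 6, 8, 9, 10, 11, 12, 13, 15}
Step 18: union(4, 7) -> merged; set of 4 now {0, 2, 4, 5, 6, 7, 8, 9, 10, 11, 12, 13, 15}
Step 19: union(8, 4) -> already same set; set of 8 now {0, 2, 4, 5, 6, 7, 8, 9, 10, 11, 12, 13, 15}
Step 20: find(12) -> no change; set of 12 is {0, 2, 4, 5, 6, 7, 8, 9, 10, 11, 12, 13, 15}
Step 21: union(3, 1) -> merged; set of 3 now {1, 3}
Step 22: union(15, 3) -> merged; set of 15 now {0, 1, 2, 3, 4, 5, 6, 7, 8, 9, 10, 11, 12, 13, 15}
Step 23: union(12, 10) -> already same set; set of 12 now {0, 1, 2, 3, 4, 5, 6, 7, 8, 9, 10, 11, 12, 13, 15}
Component of 10: {0, 1, 2, 3, 4, 5, 6, 7, 8, 9, 10, 11, 12, 13, 15}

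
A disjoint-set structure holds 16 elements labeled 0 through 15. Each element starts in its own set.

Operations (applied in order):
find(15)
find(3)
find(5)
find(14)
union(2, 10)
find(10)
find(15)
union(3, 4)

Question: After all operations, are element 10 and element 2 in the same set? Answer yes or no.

Answer: yes

Derivation:
Step 1: find(15) -> no change; set of 15 is {15}
Step 2: find(3) -> no change; set of 3 is {3}
Step 3: find(5) -> no change; set of 5 is {5}
Step 4: find(14) -> no change; set of 14 is {14}
Step 5: union(2, 10) -> merged; set of 2 now {2, 10}
Step 6: find(10) -> no change; set of 10 is {2, 10}
Step 7: find(15) -> no change; set of 15 is {15}
Step 8: union(3, 4) -> merged; set of 3 now {3, 4}
Set of 10: {2, 10}; 2 is a member.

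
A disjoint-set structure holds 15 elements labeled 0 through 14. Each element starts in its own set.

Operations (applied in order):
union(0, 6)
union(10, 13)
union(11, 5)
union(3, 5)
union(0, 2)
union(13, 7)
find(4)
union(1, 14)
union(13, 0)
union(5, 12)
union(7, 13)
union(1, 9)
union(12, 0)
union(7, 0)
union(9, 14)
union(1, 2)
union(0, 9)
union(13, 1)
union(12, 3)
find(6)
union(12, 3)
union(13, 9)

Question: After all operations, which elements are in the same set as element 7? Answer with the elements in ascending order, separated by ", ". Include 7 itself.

Answer: 0, 1, 2, 3, 5, 6, 7, 9, 10, 11, 12, 13, 14

Derivation:
Step 1: union(0, 6) -> merged; set of 0 now {0, 6}
Step 2: union(10, 13) -> merged; set of 10 now {10, 13}
Step 3: union(11, 5) -> merged; set of 11 now {5, 11}
Step 4: union(3, 5) -> merged; set of 3 now {3, 5, 11}
Step 5: union(0, 2) -> merged; set of 0 now {0, 2, 6}
Step 6: union(13, 7) -> merged; set of 13 now {7, 10, 13}
Step 7: find(4) -> no change; set of 4 is {4}
Step 8: union(1, 14) -> merged; set of 1 now {1, 14}
Step 9: union(13, 0) -> merged; set of 13 now {0, 2, 6, 7, 10, 13}
Step 10: union(5, 12) -> merged; set of 5 now {3, 5, 11, 12}
Step 11: union(7, 13) -> already same set; set of 7 now {0, 2, 6, 7, 10, 13}
Step 12: union(1, 9) -> merged; set of 1 now {1, 9, 14}
Step 13: union(12, 0) -> merged; set of 12 now {0, 2, 3, 5, 6, 7, 10, 11, 12, 13}
Step 14: union(7, 0) -> already same set; set of 7 now {0, 2, 3, 5, 6, 7, 10, 11, 12, 13}
Step 15: union(9, 14) -> already same set; set of 9 now {1, 9, 14}
Step 16: union(1, 2) -> merged; set of 1 now {0, 1, 2, 3, 5, 6, 7, 9, 10, 11, 12, 13, 14}
Step 17: union(0, 9) -> already same set; set of 0 now {0, 1, 2, 3, 5, 6, 7, 9, 10, 11, 12, 13, 14}
Step 18: union(13, 1) -> already same set; set of 13 now {0, 1, 2, 3, 5, 6, 7, 9, 10, 11, 12, 13, 14}
Step 19: union(12, 3) -> already same set; set of 12 now {0, 1, 2, 3, 5, 6, 7, 9, 10, 11, 12, 13, 14}
Step 20: find(6) -> no change; set of 6 is {0, 1, 2, 3, 5, 6, 7, 9, 10, 11, 12, 13, 14}
Step 21: union(12, 3) -> already same set; set of 12 now {0, 1, 2, 3, 5, 6, 7, 9, 10, 11, 12, 13, 14}
Step 22: union(13, 9) -> already same set; set of 13 now {0, 1, 2, 3, 5, 6, 7, 9, 10, 11, 12, 13, 14}
Component of 7: {0, 1, 2, 3, 5, 6, 7, 9, 10, 11, 12, 13, 14}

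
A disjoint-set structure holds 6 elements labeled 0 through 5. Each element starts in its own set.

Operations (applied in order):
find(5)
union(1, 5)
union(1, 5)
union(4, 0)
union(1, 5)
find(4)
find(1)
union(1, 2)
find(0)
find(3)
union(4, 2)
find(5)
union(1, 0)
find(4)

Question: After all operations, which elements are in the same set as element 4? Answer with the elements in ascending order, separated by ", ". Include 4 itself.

Answer: 0, 1, 2, 4, 5

Derivation:
Step 1: find(5) -> no change; set of 5 is {5}
Step 2: union(1, 5) -> merged; set of 1 now {1, 5}
Step 3: union(1, 5) -> already same set; set of 1 now {1, 5}
Step 4: union(4, 0) -> merged; set of 4 now {0, 4}
Step 5: union(1, 5) -> already same set; set of 1 now {1, 5}
Step 6: find(4) -> no change; set of 4 is {0, 4}
Step 7: find(1) -> no change; set of 1 is {1, 5}
Step 8: union(1, 2) -> merged; set of 1 now {1, 2, 5}
Step 9: find(0) -> no change; set of 0 is {0, 4}
Step 10: find(3) -> no change; set of 3 is {3}
Step 11: union(4, 2) -> merged; set of 4 now {0, 1, 2, 4, 5}
Step 12: find(5) -> no change; set of 5 is {0, 1, 2, 4, 5}
Step 13: union(1, 0) -> already same set; set of 1 now {0, 1, 2, 4, 5}
Step 14: find(4) -> no change; set of 4 is {0, 1, 2, 4, 5}
Component of 4: {0, 1, 2, 4, 5}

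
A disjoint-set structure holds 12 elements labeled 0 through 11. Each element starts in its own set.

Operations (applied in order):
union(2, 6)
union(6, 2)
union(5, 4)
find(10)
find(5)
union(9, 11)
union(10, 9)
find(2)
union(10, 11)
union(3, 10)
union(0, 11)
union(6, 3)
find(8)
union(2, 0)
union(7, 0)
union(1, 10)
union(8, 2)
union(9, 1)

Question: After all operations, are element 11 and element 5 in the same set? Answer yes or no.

Step 1: union(2, 6) -> merged; set of 2 now {2, 6}
Step 2: union(6, 2) -> already same set; set of 6 now {2, 6}
Step 3: union(5, 4) -> merged; set of 5 now {4, 5}
Step 4: find(10) -> no change; set of 10 is {10}
Step 5: find(5) -> no change; set of 5 is {4, 5}
Step 6: union(9, 11) -> merged; set of 9 now {9, 11}
Step 7: union(10, 9) -> merged; set of 10 now {9, 10, 11}
Step 8: find(2) -> no change; set of 2 is {2, 6}
Step 9: union(10, 11) -> already same set; set of 10 now {9, 10, 11}
Step 10: union(3, 10) -> merged; set of 3 now {3, 9, 10, 11}
Step 11: union(0, 11) -> merged; set of 0 now {0, 3, 9, 10, 11}
Step 12: union(6, 3) -> merged; set of 6 now {0, 2, 3, 6, 9, 10, 11}
Step 13: find(8) -> no change; set of 8 is {8}
Step 14: union(2, 0) -> already same set; set of 2 now {0, 2, 3, 6, 9, 10, 11}
Step 15: union(7, 0) -> merged; set of 7 now {0, 2, 3, 6, 7, 9, 10, 11}
Step 16: union(1, 10) -> merged; set of 1 now {0, 1, 2, 3, 6, 7, 9, 10, 11}
Step 17: union(8, 2) -> merged; set of 8 now {0, 1, 2, 3, 6, 7, 8, 9, 10, 11}
Step 18: union(9, 1) -> already same set; set of 9 now {0, 1, 2, 3, 6, 7, 8, 9, 10, 11}
Set of 11: {0, 1, 2, 3, 6, 7, 8, 9, 10, 11}; 5 is not a member.

Answer: no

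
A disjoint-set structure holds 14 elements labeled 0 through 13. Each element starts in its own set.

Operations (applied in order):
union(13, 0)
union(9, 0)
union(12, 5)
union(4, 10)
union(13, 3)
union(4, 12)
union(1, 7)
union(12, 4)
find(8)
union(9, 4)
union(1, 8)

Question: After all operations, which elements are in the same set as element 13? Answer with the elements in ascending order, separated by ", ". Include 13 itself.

Answer: 0, 3, 4, 5, 9, 10, 12, 13

Derivation:
Step 1: union(13, 0) -> merged; set of 13 now {0, 13}
Step 2: union(9, 0) -> merged; set of 9 now {0, 9, 13}
Step 3: union(12, 5) -> merged; set of 12 now {5, 12}
Step 4: union(4, 10) -> merged; set of 4 now {4, 10}
Step 5: union(13, 3) -> merged; set of 13 now {0, 3, 9, 13}
Step 6: union(4, 12) -> merged; set of 4 now {4, 5, 10, 12}
Step 7: union(1, 7) -> merged; set of 1 now {1, 7}
Step 8: union(12, 4) -> already same set; set of 12 now {4, 5, 10, 12}
Step 9: find(8) -> no change; set of 8 is {8}
Step 10: union(9, 4) -> merged; set of 9 now {0, 3, 4, 5, 9, 10, 12, 13}
Step 11: union(1, 8) -> merged; set of 1 now {1, 7, 8}
Component of 13: {0, 3, 4, 5, 9, 10, 12, 13}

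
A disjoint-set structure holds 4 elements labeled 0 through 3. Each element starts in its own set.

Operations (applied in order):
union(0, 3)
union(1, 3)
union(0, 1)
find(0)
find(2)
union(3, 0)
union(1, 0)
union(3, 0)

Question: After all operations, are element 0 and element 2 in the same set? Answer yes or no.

Step 1: union(0, 3) -> merged; set of 0 now {0, 3}
Step 2: union(1, 3) -> merged; set of 1 now {0, 1, 3}
Step 3: union(0, 1) -> already same set; set of 0 now {0, 1, 3}
Step 4: find(0) -> no change; set of 0 is {0, 1, 3}
Step 5: find(2) -> no change; set of 2 is {2}
Step 6: union(3, 0) -> already same set; set of 3 now {0, 1, 3}
Step 7: union(1, 0) -> already same set; set of 1 now {0, 1, 3}
Step 8: union(3, 0) -> already same set; set of 3 now {0, 1, 3}
Set of 0: {0, 1, 3}; 2 is not a member.

Answer: no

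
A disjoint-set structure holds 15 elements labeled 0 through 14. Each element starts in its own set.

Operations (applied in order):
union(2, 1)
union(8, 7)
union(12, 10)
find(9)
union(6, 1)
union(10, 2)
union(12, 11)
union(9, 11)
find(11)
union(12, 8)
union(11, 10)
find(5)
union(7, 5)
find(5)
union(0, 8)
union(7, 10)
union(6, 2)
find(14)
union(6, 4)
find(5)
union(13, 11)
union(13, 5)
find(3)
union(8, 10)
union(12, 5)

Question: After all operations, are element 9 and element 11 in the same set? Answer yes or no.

Step 1: union(2, 1) -> merged; set of 2 now {1, 2}
Step 2: union(8, 7) -> merged; set of 8 now {7, 8}
Step 3: union(12, 10) -> merged; set of 12 now {10, 12}
Step 4: find(9) -> no change; set of 9 is {9}
Step 5: union(6, 1) -> merged; set of 6 now {1, 2, 6}
Step 6: union(10, 2) -> merged; set of 10 now {1, 2, 6, 10, 12}
Step 7: union(12, 11) -> merged; set of 12 now {1, 2, 6, 10, 11, 12}
Step 8: union(9, 11) -> merged; set of 9 now {1, 2, 6, 9, 10, 11, 12}
Step 9: find(11) -> no change; set of 11 is {1, 2, 6, 9, 10, 11, 12}
Step 10: union(12, 8) -> merged; set of 12 now {1, 2, 6, 7, 8, 9, 10, 11, 12}
Step 11: union(11, 10) -> already same set; set of 11 now {1, 2, 6, 7, 8, 9, 10, 11, 12}
Step 12: find(5) -> no change; set of 5 is {5}
Step 13: union(7, 5) -> merged; set of 7 now {1, 2, 5, 6, 7, 8, 9, 10, 11, 12}
Step 14: find(5) -> no change; set of 5 is {1, 2, 5, 6, 7, 8, 9, 10, 11, 12}
Step 15: union(0, 8) -> merged; set of 0 now {0, 1, 2, 5, 6, 7, 8, 9, 10, 11, 12}
Step 16: union(7, 10) -> already same set; set of 7 now {0, 1, 2, 5, 6, 7, 8, 9, 10, 11, 12}
Step 17: union(6, 2) -> already same set; set of 6 now {0, 1, 2, 5, 6, 7, 8, 9, 10, 11, 12}
Step 18: find(14) -> no change; set of 14 is {14}
Step 19: union(6, 4) -> merged; set of 6 now {0, 1, 2, 4, 5, 6, 7, 8, 9, 10, 11, 12}
Step 20: find(5) -> no change; set of 5 is {0, 1, 2, 4, 5, 6, 7, 8, 9, 10, 11, 12}
Step 21: union(13, 11) -> merged; set of 13 now {0, 1, 2, 4, 5, 6, 7, 8, 9, 10, 11, 12, 13}
Step 22: union(13, 5) -> already same set; set of 13 now {0, 1, 2, 4, 5, 6, 7, 8, 9, 10, 11, 12, 13}
Step 23: find(3) -> no change; set of 3 is {3}
Step 24: union(8, 10) -> already same set; set of 8 now {0, 1, 2, 4, 5, 6, 7, 8, 9, 10, 11, 12, 13}
Step 25: union(12, 5) -> already same set; set of 12 now {0, 1, 2, 4, 5, 6, 7, 8, 9, 10, 11, 12, 13}
Set of 9: {0, 1, 2, 4, 5, 6, 7, 8, 9, 10, 11, 12, 13}; 11 is a member.

Answer: yes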